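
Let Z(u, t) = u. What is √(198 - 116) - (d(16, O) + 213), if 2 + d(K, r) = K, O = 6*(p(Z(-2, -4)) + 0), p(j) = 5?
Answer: -227 + √82 ≈ -217.94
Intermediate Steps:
O = 30 (O = 6*(5 + 0) = 6*5 = 30)
d(K, r) = -2 + K
√(198 - 116) - (d(16, O) + 213) = √(198 - 116) - ((-2 + 16) + 213) = √82 - (14 + 213) = √82 - 1*227 = √82 - 227 = -227 + √82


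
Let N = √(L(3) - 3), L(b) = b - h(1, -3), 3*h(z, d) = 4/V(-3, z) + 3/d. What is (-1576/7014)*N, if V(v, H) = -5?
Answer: -788*√15/17535 ≈ -0.17405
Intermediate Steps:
h(z, d) = -4/15 + 1/d (h(z, d) = (4/(-5) + 3/d)/3 = (4*(-⅕) + 3/d)/3 = (-⅘ + 3/d)/3 = -4/15 + 1/d)
L(b) = ⅗ + b (L(b) = b - (-4/15 + 1/(-3)) = b - (-4/15 - ⅓) = b - 1*(-⅗) = b + ⅗ = ⅗ + b)
N = √15/5 (N = √((⅗ + 3) - 3) = √(18/5 - 3) = √(⅗) = √15/5 ≈ 0.77460)
(-1576/7014)*N = (-1576/7014)*(√15/5) = (-1576*1/7014)*(√15/5) = -788*√15/17535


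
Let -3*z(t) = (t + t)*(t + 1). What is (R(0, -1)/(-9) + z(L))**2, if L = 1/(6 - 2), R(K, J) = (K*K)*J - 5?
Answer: 625/5184 ≈ 0.12056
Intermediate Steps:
R(K, J) = -5 + J*K**2 (R(K, J) = K**2*J - 5 = J*K**2 - 5 = -5 + J*K**2)
L = 1/4 ≈ 0.25000
z(t) = -2*t*(1 + t)/3 (z(t) = -(t + t)*(t + 1)/3 = -2*t*(1 + t)/3)
(R(0, -1)/(-9) + z(L))**2 = ((-5 - 1*0**2)/(-9) - 2/3*1/4*(1 + 1/4))**2 = ((-5 - 1*0)*(-1/9) - 2/3*1/4*5/4)**2 = ((-5 + 0)*(-1/9) - 5/24)**2 = (-5*(-1/9) - 5/24)**2 = (5/9 - 5/24)**2 = (25/72)**2 = 625/5184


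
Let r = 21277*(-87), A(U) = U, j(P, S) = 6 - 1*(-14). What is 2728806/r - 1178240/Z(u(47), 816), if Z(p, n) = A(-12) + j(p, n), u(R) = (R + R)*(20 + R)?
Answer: -90877529842/617033 ≈ -1.4728e+5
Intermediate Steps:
j(P, S) = 20 (j(P, S) = 6 + 14 = 20)
r = -1851099
u(R) = 2*R*(20 + R) (u(R) = (2*R)*(20 + R) = 2*R*(20 + R))
Z(p, n) = 8 (Z(p, n) = -12 + 20 = 8)
2728806/r - 1178240/Z(u(47), 816) = 2728806/(-1851099) - 1178240/8 = 2728806*(-1/1851099) - 1178240*1/8 = -909602/617033 - 147280 = -90877529842/617033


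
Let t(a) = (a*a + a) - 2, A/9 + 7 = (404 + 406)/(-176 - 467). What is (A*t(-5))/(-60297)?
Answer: 286794/12923657 ≈ 0.022191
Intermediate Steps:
A = -47799/643 (A = -63 + 9*((404 + 406)/(-176 - 467)) = -63 + 9*(810/(-643)) = -63 + 9*(810*(-1/643)) = -63 + 9*(-810/643) = -63 - 7290/643 = -47799/643 ≈ -74.338)
t(a) = -2 + a + a**2 (t(a) = (a**2 + a) - 2 = (a + a**2) - 2 = -2 + a + a**2)
(A*t(-5))/(-60297) = -47799*(-2 - 5 + (-5)**2)/643/(-60297) = -47799*(-2 - 5 + 25)/643*(-1/60297) = -47799/643*18*(-1/60297) = -860382/643*(-1/60297) = 286794/12923657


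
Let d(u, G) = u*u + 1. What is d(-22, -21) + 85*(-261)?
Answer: -21700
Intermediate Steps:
d(u, G) = 1 + u**2 (d(u, G) = u**2 + 1 = 1 + u**2)
d(-22, -21) + 85*(-261) = (1 + (-22)**2) + 85*(-261) = (1 + 484) - 22185 = 485 - 22185 = -21700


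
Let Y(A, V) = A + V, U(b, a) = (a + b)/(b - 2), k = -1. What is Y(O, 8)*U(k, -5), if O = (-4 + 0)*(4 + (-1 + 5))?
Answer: -48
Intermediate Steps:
U(b, a) = (a + b)/(-2 + b)
O = -32 (O = -4*(4 + 4) = -4*8 = -32)
Y(O, 8)*U(k, -5) = (-32 + 8)*((-5 - 1)/(-2 - 1)) = -24*(-6)/(-3) = -(-8)*(-6) = -24*2 = -48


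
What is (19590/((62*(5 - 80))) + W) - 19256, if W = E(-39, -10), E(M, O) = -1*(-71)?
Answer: -2974328/155 ≈ -19189.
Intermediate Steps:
E(M, O) = 71
W = 71
(19590/((62*(5 - 80))) + W) - 19256 = (19590/((62*(5 - 80))) + 71) - 19256 = (19590/((62*(-75))) + 71) - 19256 = (19590/(-4650) + 71) - 19256 = (19590*(-1/4650) + 71) - 19256 = (-653/155 + 71) - 19256 = 10352/155 - 19256 = -2974328/155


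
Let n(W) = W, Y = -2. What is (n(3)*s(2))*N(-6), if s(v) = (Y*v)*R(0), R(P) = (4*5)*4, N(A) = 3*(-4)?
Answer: 11520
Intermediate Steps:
N(A) = -12
R(P) = 80 (R(P) = 20*4 = 80)
s(v) = -160*v (s(v) = -2*v*80 = -160*v)
(n(3)*s(2))*N(-6) = (3*(-160*2))*(-12) = (3*(-320))*(-12) = -960*(-12) = 11520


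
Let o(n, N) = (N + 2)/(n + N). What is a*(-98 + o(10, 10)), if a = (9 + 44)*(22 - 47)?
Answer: 129055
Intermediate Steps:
o(n, N) = (2 + N)/(N + n)
a = -1325 (a = 53*(-25) = -1325)
a*(-98 + o(10, 10)) = -1325*(-98 + (2 + 10)/(10 + 10)) = -1325*(-98 + 12/20) = -1325*(-98 + (1/20)*12) = -1325*(-98 + ⅗) = -1325*(-487/5) = 129055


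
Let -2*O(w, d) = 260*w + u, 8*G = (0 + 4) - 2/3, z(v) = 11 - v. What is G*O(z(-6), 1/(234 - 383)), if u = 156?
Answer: -2860/3 ≈ -953.33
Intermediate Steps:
G = 5/12 (G = ((0 + 4) - 2/3)/8 = (4 - 2*⅓)/8 = (4 - ⅔)/8 = (⅛)*(10/3) = 5/12 ≈ 0.41667)
O(w, d) = -78 - 130*w (O(w, d) = -(260*w + 156)/2 = -(156 + 260*w)/2 = -78 - 130*w)
G*O(z(-6), 1/(234 - 383)) = 5*(-78 - 130*(11 - 1*(-6)))/12 = 5*(-78 - 130*(11 + 6))/12 = 5*(-78 - 130*17)/12 = 5*(-78 - 2210)/12 = (5/12)*(-2288) = -2860/3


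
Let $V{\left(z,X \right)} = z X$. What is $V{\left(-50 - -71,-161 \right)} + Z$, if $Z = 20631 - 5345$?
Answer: $11905$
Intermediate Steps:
$V{\left(z,X \right)} = X z$
$Z = 15286$
$V{\left(-50 - -71,-161 \right)} + Z = - 161 \left(-50 - -71\right) + 15286 = - 161 \left(-50 + 71\right) + 15286 = \left(-161\right) 21 + 15286 = -3381 + 15286 = 11905$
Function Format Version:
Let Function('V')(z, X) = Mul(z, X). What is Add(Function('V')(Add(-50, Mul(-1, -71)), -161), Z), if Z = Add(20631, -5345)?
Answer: 11905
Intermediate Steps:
Function('V')(z, X) = Mul(X, z)
Z = 15286
Add(Function('V')(Add(-50, Mul(-1, -71)), -161), Z) = Add(Mul(-161, Add(-50, Mul(-1, -71))), 15286) = Add(Mul(-161, Add(-50, 71)), 15286) = Add(Mul(-161, 21), 15286) = Add(-3381, 15286) = 11905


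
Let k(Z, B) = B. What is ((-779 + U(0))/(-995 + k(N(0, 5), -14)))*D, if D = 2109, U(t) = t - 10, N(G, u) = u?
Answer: 1664001/1009 ≈ 1649.2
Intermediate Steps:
U(t) = -10 + t
((-779 + U(0))/(-995 + k(N(0, 5), -14)))*D = ((-779 + (-10 + 0))/(-995 - 14))*2109 = ((-779 - 10)/(-1009))*2109 = -789*(-1/1009)*2109 = (789/1009)*2109 = 1664001/1009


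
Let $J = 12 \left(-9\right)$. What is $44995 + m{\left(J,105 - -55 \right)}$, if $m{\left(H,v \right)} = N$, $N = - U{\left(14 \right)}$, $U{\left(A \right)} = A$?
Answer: $44981$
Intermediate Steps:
$J = -108$
$N = -14$ ($N = \left(-1\right) 14 = -14$)
$m{\left(H,v \right)} = -14$
$44995 + m{\left(J,105 - -55 \right)} = 44995 - 14 = 44981$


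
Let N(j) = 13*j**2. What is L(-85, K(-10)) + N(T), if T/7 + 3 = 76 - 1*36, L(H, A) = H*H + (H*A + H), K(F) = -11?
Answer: 880128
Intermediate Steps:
L(H, A) = H + H**2 + A*H (L(H, A) = H**2 + (A*H + H) = H**2 + (H + A*H) = H + H**2 + A*H)
T = 259 (T = -21 + 7*(76 - 1*36) = -21 + 7*(76 - 36) = -21 + 7*40 = -21 + 280 = 259)
L(-85, K(-10)) + N(T) = -85*(1 - 11 - 85) + 13*259**2 = -85*(-95) + 13*67081 = 8075 + 872053 = 880128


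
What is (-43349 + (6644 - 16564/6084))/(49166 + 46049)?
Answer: -55832446/144822015 ≈ -0.38552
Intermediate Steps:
(-43349 + (6644 - 16564/6084))/(49166 + 46049) = (-43349 + (6644 - 16564/6084))/95215 = (-43349 + (6644 - 1*4141/1521))*(1/95215) = (-43349 + (6644 - 4141/1521))*(1/95215) = (-43349 + 10101383/1521)*(1/95215) = -55832446/1521*1/95215 = -55832446/144822015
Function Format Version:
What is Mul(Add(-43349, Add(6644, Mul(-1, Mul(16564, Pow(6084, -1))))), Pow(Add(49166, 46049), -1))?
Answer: Rational(-55832446, 144822015) ≈ -0.38552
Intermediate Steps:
Mul(Add(-43349, Add(6644, Mul(-1, Mul(16564, Pow(6084, -1))))), Pow(Add(49166, 46049), -1)) = Mul(Add(-43349, Add(6644, Mul(-1, Mul(16564, Rational(1, 6084))))), Pow(95215, -1)) = Mul(Add(-43349, Add(6644, Mul(-1, Rational(4141, 1521)))), Rational(1, 95215)) = Mul(Add(-43349, Add(6644, Rational(-4141, 1521))), Rational(1, 95215)) = Mul(Add(-43349, Rational(10101383, 1521)), Rational(1, 95215)) = Mul(Rational(-55832446, 1521), Rational(1, 95215)) = Rational(-55832446, 144822015)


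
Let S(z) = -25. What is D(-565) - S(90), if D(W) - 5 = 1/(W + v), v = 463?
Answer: 3059/102 ≈ 29.990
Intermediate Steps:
D(W) = 5 + 1/(463 + W) (D(W) = 5 + 1/(W + 463) = 5 + 1/(463 + W))
D(-565) - S(90) = (2316 + 5*(-565))/(463 - 565) - 1*(-25) = (2316 - 2825)/(-102) + 25 = -1/102*(-509) + 25 = 509/102 + 25 = 3059/102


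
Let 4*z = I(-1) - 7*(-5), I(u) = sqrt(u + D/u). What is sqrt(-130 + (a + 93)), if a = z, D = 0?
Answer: sqrt(-113 + I)/2 ≈ 0.023518 + 5.3151*I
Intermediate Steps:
I(u) = sqrt(u) (I(u) = sqrt(u + 0/u) = sqrt(u + 0) = sqrt(u))
z = 35/4 + I/4 (z = (sqrt(-1) - 7*(-5))/4 = (I + 35)/4 = (35 + I)/4 = 35/4 + I/4 ≈ 8.75 + 0.25*I)
a = 35/4 + I/4 ≈ 8.75 + 0.25*I
sqrt(-130 + (a + 93)) = sqrt(-130 + ((35/4 + I/4) + 93)) = sqrt(-130 + (407/4 + I/4)) = sqrt(-113/4 + I/4)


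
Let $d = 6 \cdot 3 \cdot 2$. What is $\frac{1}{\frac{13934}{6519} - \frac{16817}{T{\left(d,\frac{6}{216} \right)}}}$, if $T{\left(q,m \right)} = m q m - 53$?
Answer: $\frac{12431733}{3973252966} \approx 0.0031289$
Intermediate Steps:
$d = 36$ ($d = 18 \cdot 2 = 36$)
$T{\left(q,m \right)} = -53 + q m^{2}$ ($T{\left(q,m \right)} = q m^{2} - 53 = -53 + q m^{2}$)
$\frac{1}{\frac{13934}{6519} - \frac{16817}{T{\left(d,\frac{6}{216} \right)}}} = \frac{1}{\frac{13934}{6519} - \frac{16817}{-53 + 36 \left(\frac{6}{216}\right)^{2}}} = \frac{1}{13934 \cdot \frac{1}{6519} - \frac{16817}{-53 + 36 \left(6 \cdot \frac{1}{216}\right)^{2}}} = \frac{1}{\frac{13934}{6519} - \frac{16817}{-53 + \frac{36}{1296}}} = \frac{1}{\frac{13934}{6519} - \frac{16817}{-53 + 36 \cdot \frac{1}{1296}}} = \frac{1}{\frac{13934}{6519} - \frac{16817}{-53 + \frac{1}{36}}} = \frac{1}{\frac{13934}{6519} - \frac{16817}{- \frac{1907}{36}}} = \frac{1}{\frac{13934}{6519} - - \frac{605412}{1907}} = \frac{1}{\frac{13934}{6519} + \frac{605412}{1907}} = \frac{1}{\frac{3973252966}{12431733}} = \frac{12431733}{3973252966}$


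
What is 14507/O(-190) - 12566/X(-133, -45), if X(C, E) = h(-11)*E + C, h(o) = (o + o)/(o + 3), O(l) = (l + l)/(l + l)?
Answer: 14948953/1027 ≈ 14556.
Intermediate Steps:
O(l) = 1 (O(l) = (2*l)/((2*l)) = (2*l)*(1/(2*l)) = 1)
h(o) = 2*o/(3 + o) (h(o) = (2*o)/(3 + o) = 2*o/(3 + o))
X(C, E) = C + 11*E/4 (X(C, E) = (2*(-11)/(3 - 11))*E + C = (2*(-11)/(-8))*E + C = (2*(-11)*(-⅛))*E + C = 11*E/4 + C = C + 11*E/4)
14507/O(-190) - 12566/X(-133, -45) = 14507/1 - 12566/(-133 + (11/4)*(-45)) = 14507*1 - 12566/(-133 - 495/4) = 14507 - 12566/(-1027/4) = 14507 - 12566*(-4/1027) = 14507 + 50264/1027 = 14948953/1027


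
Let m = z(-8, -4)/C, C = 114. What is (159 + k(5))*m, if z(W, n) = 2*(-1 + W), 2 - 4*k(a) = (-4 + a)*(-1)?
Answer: -1917/76 ≈ -25.224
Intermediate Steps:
k(a) = -½ + a/4 (k(a) = ½ - (-4 + a)*(-1)/4 = ½ - (4 - a)/4 = ½ + (-1 + a/4) = -½ + a/4)
z(W, n) = -2 + 2*W
m = -3/19 (m = (-2 + 2*(-8))/114 = (-2 - 16)*(1/114) = -18*1/114 = -3/19 ≈ -0.15789)
(159 + k(5))*m = (159 + (-½ + (¼)*5))*(-3/19) = (159 + (-½ + 5/4))*(-3/19) = (159 + ¾)*(-3/19) = (639/4)*(-3/19) = -1917/76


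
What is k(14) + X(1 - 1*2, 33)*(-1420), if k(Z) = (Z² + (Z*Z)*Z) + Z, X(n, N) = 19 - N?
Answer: 22834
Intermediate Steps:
k(Z) = Z + Z² + Z³ (k(Z) = (Z² + Z²*Z) + Z = (Z² + Z³) + Z = Z + Z² + Z³)
k(14) + X(1 - 1*2, 33)*(-1420) = 14*(1 + 14 + 14²) + (19 - 1*33)*(-1420) = 14*(1 + 14 + 196) + (19 - 33)*(-1420) = 14*211 - 14*(-1420) = 2954 + 19880 = 22834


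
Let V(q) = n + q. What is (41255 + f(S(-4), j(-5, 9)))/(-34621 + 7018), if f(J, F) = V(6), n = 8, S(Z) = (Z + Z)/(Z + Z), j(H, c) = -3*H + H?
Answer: -41269/27603 ≈ -1.4951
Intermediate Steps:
j(H, c) = -2*H
S(Z) = 1 (S(Z) = (2*Z)/((2*Z)) = (2*Z)*(1/(2*Z)) = 1)
V(q) = 8 + q
f(J, F) = 14 (f(J, F) = 8 + 6 = 14)
(41255 + f(S(-4), j(-5, 9)))/(-34621 + 7018) = (41255 + 14)/(-34621 + 7018) = 41269/(-27603) = 41269*(-1/27603) = -41269/27603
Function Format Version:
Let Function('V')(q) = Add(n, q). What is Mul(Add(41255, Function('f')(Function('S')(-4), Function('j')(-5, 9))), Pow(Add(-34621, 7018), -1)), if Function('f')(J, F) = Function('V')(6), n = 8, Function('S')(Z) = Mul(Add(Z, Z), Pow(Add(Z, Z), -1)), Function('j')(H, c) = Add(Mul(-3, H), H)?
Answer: Rational(-41269, 27603) ≈ -1.4951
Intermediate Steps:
Function('j')(H, c) = Mul(-2, H)
Function('S')(Z) = 1 (Function('S')(Z) = Mul(Mul(2, Z), Pow(Mul(2, Z), -1)) = Mul(Mul(2, Z), Mul(Rational(1, 2), Pow(Z, -1))) = 1)
Function('V')(q) = Add(8, q)
Function('f')(J, F) = 14 (Function('f')(J, F) = Add(8, 6) = 14)
Mul(Add(41255, Function('f')(Function('S')(-4), Function('j')(-5, 9))), Pow(Add(-34621, 7018), -1)) = Mul(Add(41255, 14), Pow(Add(-34621, 7018), -1)) = Mul(41269, Pow(-27603, -1)) = Mul(41269, Rational(-1, 27603)) = Rational(-41269, 27603)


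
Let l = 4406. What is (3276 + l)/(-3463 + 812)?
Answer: -7682/2651 ≈ -2.8978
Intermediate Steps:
(3276 + l)/(-3463 + 812) = (3276 + 4406)/(-3463 + 812) = 7682/(-2651) = 7682*(-1/2651) = -7682/2651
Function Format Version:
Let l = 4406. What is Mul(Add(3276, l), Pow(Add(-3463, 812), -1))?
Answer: Rational(-7682, 2651) ≈ -2.8978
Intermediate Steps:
Mul(Add(3276, l), Pow(Add(-3463, 812), -1)) = Mul(Add(3276, 4406), Pow(Add(-3463, 812), -1)) = Mul(7682, Pow(-2651, -1)) = Mul(7682, Rational(-1, 2651)) = Rational(-7682, 2651)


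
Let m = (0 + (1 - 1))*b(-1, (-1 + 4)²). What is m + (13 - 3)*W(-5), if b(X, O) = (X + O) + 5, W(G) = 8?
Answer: 80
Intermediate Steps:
b(X, O) = 5 + O + X (b(X, O) = (O + X) + 5 = 5 + O + X)
m = 0 (m = (0 + (1 - 1))*(5 + (-1 + 4)² - 1) = (0 + 0)*(5 + 3² - 1) = 0*(5 + 9 - 1) = 0*13 = 0)
m + (13 - 3)*W(-5) = 0 + (13 - 3)*8 = 0 + 10*8 = 0 + 80 = 80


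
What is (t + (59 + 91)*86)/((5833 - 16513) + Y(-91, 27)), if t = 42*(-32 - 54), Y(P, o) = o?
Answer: -3096/3551 ≈ -0.87187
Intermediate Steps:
t = -3612 (t = 42*(-86) = -3612)
(t + (59 + 91)*86)/((5833 - 16513) + Y(-91, 27)) = (-3612 + (59 + 91)*86)/((5833 - 16513) + 27) = (-3612 + 150*86)/(-10680 + 27) = (-3612 + 12900)/(-10653) = 9288*(-1/10653) = -3096/3551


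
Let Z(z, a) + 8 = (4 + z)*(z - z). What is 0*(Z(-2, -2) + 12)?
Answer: 0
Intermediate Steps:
Z(z, a) = -8 (Z(z, a) = -8 + (4 + z)*(z - z) = -8 + (4 + z)*0 = -8 + 0 = -8)
0*(Z(-2, -2) + 12) = 0*(-8 + 12) = 0*4 = 0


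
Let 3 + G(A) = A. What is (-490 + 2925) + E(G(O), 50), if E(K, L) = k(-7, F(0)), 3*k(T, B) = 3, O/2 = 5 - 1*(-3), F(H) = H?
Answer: 2436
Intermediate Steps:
O = 16 (O = 2*(5 - 1*(-3)) = 2*(5 + 3) = 2*8 = 16)
k(T, B) = 1 (k(T, B) = (⅓)*3 = 1)
G(A) = -3 + A
E(K, L) = 1
(-490 + 2925) + E(G(O), 50) = (-490 + 2925) + 1 = 2435 + 1 = 2436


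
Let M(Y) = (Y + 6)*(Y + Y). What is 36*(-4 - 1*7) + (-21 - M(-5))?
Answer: -407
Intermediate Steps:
M(Y) = 2*Y*(6 + Y) (M(Y) = (6 + Y)*(2*Y) = 2*Y*(6 + Y))
36*(-4 - 1*7) + (-21 - M(-5)) = 36*(-4 - 1*7) + (-21 - 2*(-5)*(6 - 5)) = 36*(-4 - 7) + (-21 - 2*(-5)) = 36*(-11) + (-21 - 1*(-10)) = -396 + (-21 + 10) = -396 - 11 = -407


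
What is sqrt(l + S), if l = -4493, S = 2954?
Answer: 9*I*sqrt(19) ≈ 39.23*I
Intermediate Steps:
sqrt(l + S) = sqrt(-4493 + 2954) = sqrt(-1539) = 9*I*sqrt(19)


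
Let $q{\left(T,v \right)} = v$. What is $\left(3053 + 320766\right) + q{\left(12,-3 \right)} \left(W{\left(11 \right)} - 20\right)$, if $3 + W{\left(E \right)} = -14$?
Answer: $323930$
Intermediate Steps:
$W{\left(E \right)} = -17$ ($W{\left(E \right)} = -3 - 14 = -17$)
$\left(3053 + 320766\right) + q{\left(12,-3 \right)} \left(W{\left(11 \right)} - 20\right) = \left(3053 + 320766\right) - 3 \left(-17 - 20\right) = 323819 - -111 = 323819 + 111 = 323930$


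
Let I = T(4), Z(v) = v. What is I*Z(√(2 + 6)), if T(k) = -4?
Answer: -8*√2 ≈ -11.314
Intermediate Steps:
I = -4
I*Z(√(2 + 6)) = -4*√(2 + 6) = -8*√2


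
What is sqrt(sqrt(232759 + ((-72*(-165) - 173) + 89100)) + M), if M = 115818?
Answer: sqrt(115818 + sqrt(333566)) ≈ 341.17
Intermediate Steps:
sqrt(sqrt(232759 + ((-72*(-165) - 173) + 89100)) + M) = sqrt(sqrt(232759 + ((-72*(-165) - 173) + 89100)) + 115818) = sqrt(sqrt(232759 + ((11880 - 173) + 89100)) + 115818) = sqrt(sqrt(232759 + (11707 + 89100)) + 115818) = sqrt(sqrt(232759 + 100807) + 115818) = sqrt(sqrt(333566) + 115818) = sqrt(115818 + sqrt(333566))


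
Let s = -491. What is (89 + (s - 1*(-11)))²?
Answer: 152881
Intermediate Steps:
(89 + (s - 1*(-11)))² = (89 + (-491 - 1*(-11)))² = (89 + (-491 + 11))² = (89 - 480)² = (-391)² = 152881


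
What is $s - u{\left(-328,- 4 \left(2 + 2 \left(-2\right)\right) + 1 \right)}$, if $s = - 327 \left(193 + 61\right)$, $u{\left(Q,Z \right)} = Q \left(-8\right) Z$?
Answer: $-106674$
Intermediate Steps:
$u{\left(Q,Z \right)} = - 8 Q Z$
$s = -83058$ ($s = \left(-327\right) 254 = -83058$)
$s - u{\left(-328,- 4 \left(2 + 2 \left(-2\right)\right) + 1 \right)} = -83058 - \left(-8\right) \left(-328\right) \left(- 4 \left(2 + 2 \left(-2\right)\right) + 1\right) = -83058 - \left(-8\right) \left(-328\right) \left(- 4 \left(2 - 4\right) + 1\right) = -83058 - \left(-8\right) \left(-328\right) \left(\left(-4\right) \left(-2\right) + 1\right) = -83058 - \left(-8\right) \left(-328\right) \left(8 + 1\right) = -83058 - \left(-8\right) \left(-328\right) 9 = -83058 - 23616 = -106674$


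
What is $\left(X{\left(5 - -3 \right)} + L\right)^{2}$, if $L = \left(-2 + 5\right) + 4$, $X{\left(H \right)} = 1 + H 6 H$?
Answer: $153664$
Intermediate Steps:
$X{\left(H \right)} = 1 + 6 H^{2}$
$L = 7$ ($L = 3 + 4 = 7$)
$\left(X{\left(5 - -3 \right)} + L\right)^{2} = \left(\left(1 + 6 \left(5 - -3\right)^{2}\right) + 7\right)^{2} = \left(\left(1 + 6 \left(5 + 3\right)^{2}\right) + 7\right)^{2} = \left(\left(1 + 6 \cdot 8^{2}\right) + 7\right)^{2} = \left(\left(1 + 6 \cdot 64\right) + 7\right)^{2} = \left(\left(1 + 384\right) + 7\right)^{2} = \left(385 + 7\right)^{2} = 392^{2} = 153664$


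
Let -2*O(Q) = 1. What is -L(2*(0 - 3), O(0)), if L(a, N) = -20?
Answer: 20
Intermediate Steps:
O(Q) = -1/2 (O(Q) = -1/2*1 = -1/2)
-L(2*(0 - 3), O(0)) = -1*(-20) = 20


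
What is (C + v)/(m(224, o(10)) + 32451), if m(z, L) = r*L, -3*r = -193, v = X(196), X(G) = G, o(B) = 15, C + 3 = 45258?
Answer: 45451/33416 ≈ 1.3602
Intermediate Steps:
C = 45255 (C = -3 + 45258 = 45255)
v = 196
r = 193/3 (r = -1/3*(-193) = 193/3 ≈ 64.333)
m(z, L) = 193*L/3
(C + v)/(m(224, o(10)) + 32451) = (45255 + 196)/((193/3)*15 + 32451) = 45451/(965 + 32451) = 45451/33416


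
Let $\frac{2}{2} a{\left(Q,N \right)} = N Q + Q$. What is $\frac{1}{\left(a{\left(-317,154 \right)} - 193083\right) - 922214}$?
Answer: $- \frac{1}{1164432} \approx -8.5879 \cdot 10^{-7}$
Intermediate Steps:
$a{\left(Q,N \right)} = Q + N Q$ ($a{\left(Q,N \right)} = N Q + Q = Q + N Q$)
$\frac{1}{\left(a{\left(-317,154 \right)} - 193083\right) - 922214} = \frac{1}{\left(- 317 \left(1 + 154\right) - 193083\right) - 922214} = \frac{1}{\left(\left(-317\right) 155 - 193083\right) - 922214} = \frac{1}{\left(-49135 - 193083\right) - 922214} = \frac{1}{-242218 - 922214} = \frac{1}{-1164432} = - \frac{1}{1164432}$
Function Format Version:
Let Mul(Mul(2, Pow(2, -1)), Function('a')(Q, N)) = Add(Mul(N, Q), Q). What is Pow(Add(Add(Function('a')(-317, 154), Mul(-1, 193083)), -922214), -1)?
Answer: Rational(-1, 1164432) ≈ -8.5879e-7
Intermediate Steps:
Function('a')(Q, N) = Add(Q, Mul(N, Q)) (Function('a')(Q, N) = Add(Mul(N, Q), Q) = Add(Q, Mul(N, Q)))
Pow(Add(Add(Function('a')(-317, 154), Mul(-1, 193083)), -922214), -1) = Pow(Add(Add(Mul(-317, Add(1, 154)), Mul(-1, 193083)), -922214), -1) = Pow(Add(Add(Mul(-317, 155), -193083), -922214), -1) = Pow(Add(Add(-49135, -193083), -922214), -1) = Pow(Add(-242218, -922214), -1) = Pow(-1164432, -1) = Rational(-1, 1164432)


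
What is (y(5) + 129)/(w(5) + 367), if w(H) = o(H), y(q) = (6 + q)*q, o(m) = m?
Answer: 46/93 ≈ 0.49462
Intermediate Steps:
y(q) = q*(6 + q)
w(H) = H
(y(5) + 129)/(w(5) + 367) = (5*(6 + 5) + 129)/(5 + 367) = (5*11 + 129)/372 = (55 + 129)*(1/372) = 184*(1/372) = 46/93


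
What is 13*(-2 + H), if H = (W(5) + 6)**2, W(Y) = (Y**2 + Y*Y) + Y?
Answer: 48347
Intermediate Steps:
W(Y) = Y + 2*Y**2 (W(Y) = (Y**2 + Y**2) + Y = 2*Y**2 + Y = Y + 2*Y**2)
H = 3721 (H = (5*(1 + 2*5) + 6)**2 = (5*(1 + 10) + 6)**2 = (5*11 + 6)**2 = (55 + 6)**2 = 61**2 = 3721)
13*(-2 + H) = 13*(-2 + 3721) = 13*3719 = 48347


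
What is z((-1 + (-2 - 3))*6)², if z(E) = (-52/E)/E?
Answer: 169/104976 ≈ 0.0016099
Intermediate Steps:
z(E) = -52/E²
z((-1 + (-2 - 3))*6)² = (-52*1/(36*(-1 + (-2 - 3))²))² = (-52*1/(36*(-1 - 5)²))² = (-52/(-6*6)²)² = (-52/(-36)²)² = (-52*1/1296)² = (-13/324)² = 169/104976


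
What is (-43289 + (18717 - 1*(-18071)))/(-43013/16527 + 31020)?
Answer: -107442027/512624527 ≈ -0.20959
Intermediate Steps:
(-43289 + (18717 - 1*(-18071)))/(-43013/16527 + 31020) = (-43289 + (18717 + 18071))/(-43013*1/16527 + 31020) = (-43289 + 36788)/(-43013/16527 + 31020) = -6501/512624527/16527 = -6501*16527/512624527 = -107442027/512624527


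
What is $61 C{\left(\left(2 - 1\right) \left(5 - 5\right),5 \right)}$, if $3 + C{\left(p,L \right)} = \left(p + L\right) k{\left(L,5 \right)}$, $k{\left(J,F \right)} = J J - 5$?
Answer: $5917$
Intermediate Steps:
$k{\left(J,F \right)} = -5 + J^{2}$ ($k{\left(J,F \right)} = J^{2} - 5 = -5 + J^{2}$)
$C{\left(p,L \right)} = -3 + \left(-5 + L^{2}\right) \left(L + p\right)$ ($C{\left(p,L \right)} = -3 + \left(p + L\right) \left(-5 + L^{2}\right) = -3 + \left(L + p\right) \left(-5 + L^{2}\right) = -3 + \left(-5 + L^{2}\right) \left(L + p\right)$)
$61 C{\left(\left(2 - 1\right) \left(5 - 5\right),5 \right)} = 61 \left(-3 + 5 \left(-5 + 5^{2}\right) + \left(2 - 1\right) \left(5 - 5\right) \left(-5 + 5^{2}\right)\right) = 61 \left(-3 + 5 \left(-5 + 25\right) + 1 \cdot 0 \left(-5 + 25\right)\right) = 61 \left(-3 + 5 \cdot 20 + 0 \cdot 20\right) = 61 \left(-3 + 100 + 0\right) = 61 \cdot 97 = 5917$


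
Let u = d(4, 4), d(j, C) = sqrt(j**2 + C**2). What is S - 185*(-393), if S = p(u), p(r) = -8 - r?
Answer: 72697 - 4*sqrt(2) ≈ 72691.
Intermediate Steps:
d(j, C) = sqrt(C**2 + j**2)
u = 4*sqrt(2) (u = sqrt(4**2 + 4**2) = sqrt(16 + 16) = sqrt(32) = 4*sqrt(2) ≈ 5.6569)
S = -8 - 4*sqrt(2) ≈ -13.657
S - 185*(-393) = (-8 - 4*sqrt(2)) - 185*(-393) = (-8 - 4*sqrt(2)) + 72705 = 72697 - 4*sqrt(2)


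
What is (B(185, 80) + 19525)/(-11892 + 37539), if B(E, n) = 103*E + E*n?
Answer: 53380/25647 ≈ 2.0813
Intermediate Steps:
(B(185, 80) + 19525)/(-11892 + 37539) = (185*(103 + 80) + 19525)/(-11892 + 37539) = (185*183 + 19525)/25647 = (33855 + 19525)*(1/25647) = 53380*(1/25647) = 53380/25647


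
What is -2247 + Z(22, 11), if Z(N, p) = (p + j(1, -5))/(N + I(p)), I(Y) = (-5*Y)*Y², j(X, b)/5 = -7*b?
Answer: -4968179/2211 ≈ -2247.0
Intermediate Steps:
j(X, b) = -35*b (j(X, b) = 5*(-7*b) = -35*b)
I(Y) = -5*Y³
Z(N, p) = (175 + p)/(N - 5*p³) (Z(N, p) = (p - 35*(-5))/(N - 5*p³) = (p + 175)/(N - 5*p³) = (175 + p)/(N - 5*p³))
-2247 + Z(22, 11) = -2247 + (175 + 11)/(22 - 5*11³) = -2247 + 186/(22 - 5*1331) = -2247 + 186/(22 - 6655) = -2247 + 186/(-6633) = -2247 - 1/6633*186 = -2247 - 62/2211 = -4968179/2211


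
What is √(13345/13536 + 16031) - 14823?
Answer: -14823 + √20398842334/1128 ≈ -14696.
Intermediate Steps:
√(13345/13536 + 16031) - 14823 = √(217008961/13536) - 14823 = √20398842334/1128 - 14823 = -14823 + √20398842334/1128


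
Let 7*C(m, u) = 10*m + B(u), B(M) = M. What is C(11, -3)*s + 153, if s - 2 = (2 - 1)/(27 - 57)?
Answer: 38443/210 ≈ 183.06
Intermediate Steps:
s = 59/30 (s = 2 + (2 - 1)/(27 - 57) = 2 + 1/(-30) = 2 + 1*(-1/30) = 2 - 1/30 = 59/30 ≈ 1.9667)
C(m, u) = u/7 + 10*m/7 (C(m, u) = (10*m + u)/7 = (u + 10*m)/7 = u/7 + 10*m/7)
C(11, -3)*s + 153 = ((⅐)*(-3) + (10/7)*11)*(59/30) + 153 = (-3/7 + 110/7)*(59/30) + 153 = (107/7)*(59/30) + 153 = 6313/210 + 153 = 38443/210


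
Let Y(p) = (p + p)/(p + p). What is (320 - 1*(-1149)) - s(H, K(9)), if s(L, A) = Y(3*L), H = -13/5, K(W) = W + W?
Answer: 1468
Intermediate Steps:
K(W) = 2*W
H = -13/5 (H = -13*1/5 = -13/5 ≈ -2.6000)
Y(p) = 1 (Y(p) = (2*p)/((2*p)) = (2*p)*(1/(2*p)) = 1)
s(L, A) = 1
(320 - 1*(-1149)) - s(H, K(9)) = (320 - 1*(-1149)) - 1*1 = (320 + 1149) - 1 = 1469 - 1 = 1468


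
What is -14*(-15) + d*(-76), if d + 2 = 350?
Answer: -26238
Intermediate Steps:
d = 348 (d = -2 + 350 = 348)
-14*(-15) + d*(-76) = -14*(-15) + 348*(-76) = 210 - 26448 = -26238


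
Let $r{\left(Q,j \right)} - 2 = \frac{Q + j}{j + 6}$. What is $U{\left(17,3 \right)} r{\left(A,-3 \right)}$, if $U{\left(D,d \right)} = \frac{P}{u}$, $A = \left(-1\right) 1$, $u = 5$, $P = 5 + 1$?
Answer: $\frac{4}{5} \approx 0.8$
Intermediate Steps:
$P = 6$
$A = -1$
$r{\left(Q,j \right)} = 2 + \frac{Q + j}{6 + j}$ ($r{\left(Q,j \right)} = 2 + \frac{Q + j}{j + 6} = 2 + \frac{Q + j}{6 + j}$)
$U{\left(D,d \right)} = \frac{6}{5}$
$U{\left(17,3 \right)} r{\left(A,-3 \right)} = \frac{6 \frac{12 - 1 + 3 \left(-3\right)}{6 - 3}}{5} = \frac{6 \frac{12 - 1 - 9}{3}}{5} = \frac{6 \cdot \frac{1}{3} \cdot 2}{5} = \frac{6}{5} \cdot \frac{2}{3} = \frac{4}{5}$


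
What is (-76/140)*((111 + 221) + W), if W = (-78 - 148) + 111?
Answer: -589/5 ≈ -117.80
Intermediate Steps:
W = -115 (W = -226 + 111 = -115)
(-76/140)*((111 + 221) + W) = (-76/140)*((111 + 221) - 115) = (-76*1/140)*(332 - 115) = -19/35*217 = -589/5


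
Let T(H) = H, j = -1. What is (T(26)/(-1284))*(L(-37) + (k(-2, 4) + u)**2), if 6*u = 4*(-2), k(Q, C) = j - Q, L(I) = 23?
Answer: -1352/2889 ≈ -0.46798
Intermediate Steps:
k(Q, C) = -1 - Q
u = -4/3 (u = (4*(-2))/6 = (1/6)*(-8) = -4/3 ≈ -1.3333)
(T(26)/(-1284))*(L(-37) + (k(-2, 4) + u)**2) = (26/(-1284))*(23 + ((-1 - 1*(-2)) - 4/3)**2) = (26*(-1/1284))*(23 + ((-1 + 2) - 4/3)**2) = -13*(23 + (1 - 4/3)**2)/642 = -13*(23 + (-1/3)**2)/642 = -13*(23 + 1/9)/642 = -13/642*208/9 = -1352/2889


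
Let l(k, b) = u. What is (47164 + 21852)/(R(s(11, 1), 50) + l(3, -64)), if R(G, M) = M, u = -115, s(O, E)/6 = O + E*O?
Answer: -69016/65 ≈ -1061.8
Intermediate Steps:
s(O, E) = 6*O + 6*E*O (s(O, E) = 6*(O + E*O) = 6*O + 6*E*O)
l(k, b) = -115
(47164 + 21852)/(R(s(11, 1), 50) + l(3, -64)) = (47164 + 21852)/(50 - 115) = 69016/(-65) = 69016*(-1/65) = -69016/65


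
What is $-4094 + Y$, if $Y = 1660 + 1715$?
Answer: $-719$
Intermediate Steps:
$Y = 3375$
$-4094 + Y = -4094 + 3375 = -719$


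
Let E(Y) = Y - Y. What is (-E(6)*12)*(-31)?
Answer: 0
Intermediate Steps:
E(Y) = 0
(-E(6)*12)*(-31) = (-1*0*12)*(-31) = (0*12)*(-31) = 0*(-31) = 0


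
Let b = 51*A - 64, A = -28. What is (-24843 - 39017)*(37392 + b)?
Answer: -2292574000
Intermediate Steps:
b = -1492 (b = 51*(-28) - 64 = -1428 - 64 = -1492)
(-24843 - 39017)*(37392 + b) = (-24843 - 39017)*(37392 - 1492) = -63860*35900 = -2292574000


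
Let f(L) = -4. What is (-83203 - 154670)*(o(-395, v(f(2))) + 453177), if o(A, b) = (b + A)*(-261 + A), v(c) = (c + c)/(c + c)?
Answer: -169280179593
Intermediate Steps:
v(c) = 1 (v(c) = (2*c)/((2*c)) = (2*c)*(1/(2*c)) = 1)
o(A, b) = (-261 + A)*(A + b) (o(A, b) = (A + b)*(-261 + A) = (-261 + A)*(A + b))
(-83203 - 154670)*(o(-395, v(f(2))) + 453177) = (-83203 - 154670)*(((-395)² - 261*(-395) - 261*1 - 395*1) + 453177) = -237873*((156025 + 103095 - 261 - 395) + 453177) = -237873*(258464 + 453177) = -237873*711641 = -169280179593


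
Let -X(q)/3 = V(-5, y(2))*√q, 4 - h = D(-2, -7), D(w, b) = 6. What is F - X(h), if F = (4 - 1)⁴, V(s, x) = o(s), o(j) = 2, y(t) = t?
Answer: 81 + 6*I*√2 ≈ 81.0 + 8.4853*I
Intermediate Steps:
h = -2 (h = 4 - 1*6 = 4 - 6 = -2)
V(s, x) = 2
X(q) = -6*√q
F = 81 (F = 3⁴ = 81)
F - X(h) = 81 - (-6)*√(-2) = 81 - (-6)*I*√2 = 81 + 6*I*√2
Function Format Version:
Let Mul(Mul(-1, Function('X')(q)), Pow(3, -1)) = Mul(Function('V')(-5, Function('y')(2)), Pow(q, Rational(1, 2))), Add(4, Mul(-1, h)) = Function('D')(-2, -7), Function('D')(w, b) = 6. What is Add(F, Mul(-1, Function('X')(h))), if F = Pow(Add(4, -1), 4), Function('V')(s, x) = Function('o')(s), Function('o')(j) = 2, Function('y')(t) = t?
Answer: Add(81, Mul(6, I, Pow(2, Rational(1, 2)))) ≈ Add(81.000, Mul(8.4853, I))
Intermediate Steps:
h = -2 (h = Add(4, Mul(-1, 6)) = Add(4, -6) = -2)
Function('V')(s, x) = 2
Function('X')(q) = Mul(-6, Pow(q, Rational(1, 2))) (Function('X')(q) = Mul(-3, Mul(2, Pow(q, Rational(1, 2)))) = Mul(-6, Pow(q, Rational(1, 2))))
F = 81 (F = Pow(3, 4) = 81)
Add(F, Mul(-1, Function('X')(h))) = Add(81, Mul(-1, Mul(-6, Pow(-2, Rational(1, 2))))) = Add(81, Mul(-1, Mul(-6, Mul(I, Pow(2, Rational(1, 2)))))) = Add(81, Mul(-1, Mul(-6, I, Pow(2, Rational(1, 2))))) = Add(81, Mul(6, I, Pow(2, Rational(1, 2))))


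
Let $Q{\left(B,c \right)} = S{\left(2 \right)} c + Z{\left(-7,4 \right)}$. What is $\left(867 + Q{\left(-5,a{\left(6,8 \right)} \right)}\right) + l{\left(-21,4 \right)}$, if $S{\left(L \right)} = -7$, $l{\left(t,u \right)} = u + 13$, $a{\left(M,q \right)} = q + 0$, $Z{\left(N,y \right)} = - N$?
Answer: $835$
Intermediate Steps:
$a{\left(M,q \right)} = q$
$l{\left(t,u \right)} = 13 + u$
$Q{\left(B,c \right)} = 7 - 7 c$ ($Q{\left(B,c \right)} = - 7 c - -7 = - 7 c + 7 = 7 - 7 c$)
$\left(867 + Q{\left(-5,a{\left(6,8 \right)} \right)}\right) + l{\left(-21,4 \right)} = \left(867 + \left(7 - 56\right)\right) + \left(13 + 4\right) = \left(867 + \left(7 - 56\right)\right) + 17 = \left(867 - 49\right) + 17 = 818 + 17 = 835$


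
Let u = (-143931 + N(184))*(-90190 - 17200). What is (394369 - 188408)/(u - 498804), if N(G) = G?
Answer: 205961/15436491526 ≈ 1.3342e-5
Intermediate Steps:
u = 15436990330 (u = (-143931 + 184)*(-90190 - 17200) = -143747*(-107390) = 15436990330)
(394369 - 188408)/(u - 498804) = (394369 - 188408)/(15436990330 - 498804) = 205961/15436491526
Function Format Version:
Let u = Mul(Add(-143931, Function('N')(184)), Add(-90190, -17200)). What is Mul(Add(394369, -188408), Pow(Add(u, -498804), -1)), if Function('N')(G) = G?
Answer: Rational(205961, 15436491526) ≈ 1.3342e-5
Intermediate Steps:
u = 15436990330 (u = Mul(Add(-143931, 184), Add(-90190, -17200)) = Mul(-143747, -107390) = 15436990330)
Mul(Add(394369, -188408), Pow(Add(u, -498804), -1)) = Mul(Add(394369, -188408), Pow(Add(15436990330, -498804), -1)) = Mul(205961, Pow(15436491526, -1)) = Mul(205961, Rational(1, 15436491526)) = Rational(205961, 15436491526)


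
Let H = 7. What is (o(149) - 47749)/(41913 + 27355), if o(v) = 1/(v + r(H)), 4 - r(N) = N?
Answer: -6971353/10113128 ≈ -0.68934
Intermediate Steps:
r(N) = 4 - N
o(v) = 1/(-3 + v) (o(v) = 1/(v + (4 - 1*7)) = 1/(v + (4 - 7)) = 1/(v - 3) = 1/(-3 + v))
(o(149) - 47749)/(41913 + 27355) = (1/(-3 + 149) - 47749)/(41913 + 27355) = (1/146 - 47749)/69268 = (1/146 - 47749)*(1/69268) = -6971353/146*1/69268 = -6971353/10113128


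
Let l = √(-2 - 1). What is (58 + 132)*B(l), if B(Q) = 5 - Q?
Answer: 950 - 190*I*√3 ≈ 950.0 - 329.09*I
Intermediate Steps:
l = I*√3 (l = √(-3) = I*√3 ≈ 1.732*I)
(58 + 132)*B(l) = (58 + 132)*(5 - I*√3) = 190*(5 - I*√3) = 950 - 190*I*√3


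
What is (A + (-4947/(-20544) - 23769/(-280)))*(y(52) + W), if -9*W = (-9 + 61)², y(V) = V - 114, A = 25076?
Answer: -156126042283/17120 ≈ -9.1195e+6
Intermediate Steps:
y(V) = -114 + V
W = -2704/9 (W = -(-9 + 61)²/9 = -⅑*52² = -⅑*2704 = -2704/9 ≈ -300.44)
(A + (-4947/(-20544) - 23769/(-280)))*(y(52) + W) = (25076 + (-4947/(-20544) - 23769/(-280)))*((-114 + 52) - 2704/9) = (25076 + (-4947*(-1/20544) - 23769*(-1/280)))*(-62 - 2704/9) = (25076 + (1649/6848 + 23769/280))*(-3262/9) = (25076 + 20403979/239680)*(-3262/9) = (6030619659/239680)*(-3262/9) = -156126042283/17120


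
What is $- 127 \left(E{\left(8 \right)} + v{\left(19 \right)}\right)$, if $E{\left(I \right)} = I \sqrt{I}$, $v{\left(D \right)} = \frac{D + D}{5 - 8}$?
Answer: $\frac{4826}{3} - 2032 \sqrt{2} \approx -1265.0$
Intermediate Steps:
$v{\left(D \right)} = - \frac{2 D}{3}$ ($v{\left(D \right)} = \frac{2 D}{-3} = 2 D \left(- \frac{1}{3}\right) = - \frac{2 D}{3}$)
$E{\left(I \right)} = I^{\frac{3}{2}}$
$- 127 \left(E{\left(8 \right)} + v{\left(19 \right)}\right) = - 127 \left(8^{\frac{3}{2}} - \frac{38}{3}\right) = - 127 \left(16 \sqrt{2} - \frac{38}{3}\right) = - 127 \left(- \frac{38}{3} + 16 \sqrt{2}\right) = \frac{4826}{3} - 2032 \sqrt{2}$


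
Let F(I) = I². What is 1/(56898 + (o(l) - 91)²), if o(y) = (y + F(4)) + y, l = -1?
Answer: 1/62827 ≈ 1.5917e-5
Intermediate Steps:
o(y) = 16 + 2*y (o(y) = (y + 4²) + y = (y + 16) + y = (16 + y) + y = 16 + 2*y)
1/(56898 + (o(l) - 91)²) = 1/(56898 + ((16 + 2*(-1)) - 91)²) = 1/(56898 + ((16 - 2) - 91)²) = 1/(56898 + (14 - 91)²) = 1/(56898 + (-77)²) = 1/(56898 + 5929) = 1/62827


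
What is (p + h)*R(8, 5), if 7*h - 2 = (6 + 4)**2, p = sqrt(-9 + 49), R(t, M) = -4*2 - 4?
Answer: -1224/7 - 24*sqrt(10) ≈ -250.75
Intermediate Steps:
R(t, M) = -12 (R(t, M) = -8 - 4 = -12)
p = 2*sqrt(10) (p = sqrt(40) = 2*sqrt(10) ≈ 6.3246)
h = 102/7 (h = 2/7 + (6 + 4)**2/7 = 2/7 + (1/7)*10**2 = 2/7 + (1/7)*100 = 2/7 + 100/7 = 102/7 ≈ 14.571)
(p + h)*R(8, 5) = (2*sqrt(10) + 102/7)*(-12) = (102/7 + 2*sqrt(10))*(-12) = -1224/7 - 24*sqrt(10)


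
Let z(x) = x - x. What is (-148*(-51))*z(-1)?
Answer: 0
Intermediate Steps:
z(x) = 0
(-148*(-51))*z(-1) = -148*(-51)*0 = 7548*0 = 0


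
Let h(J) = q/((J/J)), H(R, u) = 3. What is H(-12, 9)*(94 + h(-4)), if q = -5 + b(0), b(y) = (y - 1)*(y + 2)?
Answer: 261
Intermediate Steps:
b(y) = (-1 + y)*(2 + y)
q = -7 (q = -5 + (-2 + 0 + 0²) = -5 + (-2 + 0 + 0) = -5 - 2 = -7)
h(J) = -7 (h(J) = -7/(J/J) = -7/1 = -7*1 = -7)
H(-12, 9)*(94 + h(-4)) = 3*(94 - 7) = 3*87 = 261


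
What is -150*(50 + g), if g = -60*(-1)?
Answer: -16500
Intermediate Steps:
g = 60
-150*(50 + g) = -150*(50 + 60) = -150*110 = -16500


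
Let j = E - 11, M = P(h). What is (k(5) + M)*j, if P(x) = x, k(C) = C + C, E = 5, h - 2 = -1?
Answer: -66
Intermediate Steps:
h = 1 (h = 2 - 1 = 1)
k(C) = 2*C
M = 1
j = -6 (j = 5 - 11 = -6)
(k(5) + M)*j = (2*5 + 1)*(-6) = (10 + 1)*(-6) = 11*(-6) = -66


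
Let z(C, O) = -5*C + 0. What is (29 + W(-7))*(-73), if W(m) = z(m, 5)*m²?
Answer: -127312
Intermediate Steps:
z(C, O) = -5*C
W(m) = -5*m³ (W(m) = (-5*m)*m² = -5*m³)
(29 + W(-7))*(-73) = (29 - 5*(-7)³)*(-73) = (29 - 5*(-343))*(-73) = (29 + 1715)*(-73) = 1744*(-73) = -127312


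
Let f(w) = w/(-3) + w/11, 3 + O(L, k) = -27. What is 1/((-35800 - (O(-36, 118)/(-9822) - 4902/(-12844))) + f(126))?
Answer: -6086366/218080155109 ≈ -2.7909e-5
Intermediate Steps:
O(L, k) = -30 (O(L, k) = -3 - 27 = -30)
f(w) = -8*w/33 (f(w) = w*(-⅓) + w*(1/11) = -w/3 + w/11 = -8*w/33)
1/((-35800 - (O(-36, 118)/(-9822) - 4902/(-12844))) + f(126)) = 1/((-35800 - (-30/(-9822) - 4902/(-12844))) - 8/33*126) = 1/((-35800 - (-30*(-1/9822) - 4902*(-1/12844))) - 336/11) = 1/((-35800 - (5/1637 + 129/338)) - 336/11) = 1/((-35800 - 1*212863/553306) - 336/11) = 1/((-35800 - 212863/553306) - 336/11) = 1/(-19808567663/553306 - 336/11) = 1/(-218080155109/6086366) = -6086366/218080155109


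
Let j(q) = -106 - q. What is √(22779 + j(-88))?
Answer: 9*√281 ≈ 150.87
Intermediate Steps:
√(22779 + j(-88)) = √(22779 + (-106 - 1*(-88))) = √(22779 + (-106 + 88)) = √(22779 - 18) = √22761 = 9*√281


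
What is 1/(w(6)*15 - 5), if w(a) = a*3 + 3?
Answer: 1/310 ≈ 0.0032258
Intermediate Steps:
w(a) = 3 + 3*a (w(a) = 3*a + 3 = 3 + 3*a)
1/(w(6)*15 - 5) = 1/((3 + 3*6)*15 - 5) = 1/((3 + 18)*15 - 5) = 1/(21*15 - 5) = 1/(315 - 5) = 1/310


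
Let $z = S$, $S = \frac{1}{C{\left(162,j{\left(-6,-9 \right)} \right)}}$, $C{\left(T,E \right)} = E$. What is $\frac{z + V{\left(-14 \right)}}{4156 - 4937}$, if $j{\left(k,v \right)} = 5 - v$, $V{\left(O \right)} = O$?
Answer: $\frac{195}{10934} \approx 0.017834$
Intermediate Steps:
$S = \frac{1}{14}$ ($S = \frac{1}{5 - -9} = \frac{1}{5 + 9} = \frac{1}{14} \approx 0.071429$)
$z = \frac{1}{14} \approx 0.071429$
$\frac{z + V{\left(-14 \right)}}{4156 - 4937} = \frac{\frac{1}{14} - 14}{4156 - 4937} = - \frac{195}{14 \left(-781\right)} = \left(- \frac{195}{14}\right) \left(- \frac{1}{781}\right) = \frac{195}{10934}$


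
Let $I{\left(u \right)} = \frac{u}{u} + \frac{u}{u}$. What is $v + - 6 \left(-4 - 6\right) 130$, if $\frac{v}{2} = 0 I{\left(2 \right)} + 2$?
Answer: $7804$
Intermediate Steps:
$I{\left(u \right)} = 2$ ($I{\left(u \right)} = 1 + 1 = 2$)
$v = 4$ ($v = 2 \left(0 \cdot 2 + 2\right) = 2 \left(0 + 2\right) = 2 \cdot 2 = 4$)
$v + - 6 \left(-4 - 6\right) 130 = 4 + - 6 \left(-4 - 6\right) 130 = 4 + \left(-6\right) \left(-10\right) 130 = 4 + 60 \cdot 130 = 4 + 7800 = 7804$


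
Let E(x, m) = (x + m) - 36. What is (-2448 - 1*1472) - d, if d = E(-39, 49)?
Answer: -3894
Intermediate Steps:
E(x, m) = -36 + m + x (E(x, m) = (m + x) - 36 = -36 + m + x)
d = -26 (d = -36 + 49 - 39 = -26)
(-2448 - 1*1472) - d = (-2448 - 1*1472) - 1*(-26) = (-2448 - 1472) + 26 = -3920 + 26 = -3894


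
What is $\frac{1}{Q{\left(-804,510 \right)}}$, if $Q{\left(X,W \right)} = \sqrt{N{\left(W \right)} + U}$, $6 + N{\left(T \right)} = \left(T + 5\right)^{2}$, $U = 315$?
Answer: $\frac{\sqrt{265534}}{265534} \approx 0.0019406$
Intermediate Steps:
$N{\left(T \right)} = -6 + \left(5 + T\right)^{2}$ ($N{\left(T \right)} = -6 + \left(T + 5\right)^{2} = -6 + \left(5 + T\right)^{2}$)
$Q{\left(X,W \right)} = \sqrt{309 + \left(5 + W\right)^{2}}$ ($Q{\left(X,W \right)} = \sqrt{\left(-6 + \left(5 + W\right)^{2}\right) + 315} = \sqrt{309 + \left(5 + W\right)^{2}}$)
$\frac{1}{Q{\left(-804,510 \right)}} = \frac{1}{\sqrt{309 + \left(5 + 510\right)^{2}}} = \frac{1}{\sqrt{309 + 515^{2}}} = \frac{1}{\sqrt{309 + 265225}} = \frac{1}{\sqrt{265534}} = \frac{\sqrt{265534}}{265534}$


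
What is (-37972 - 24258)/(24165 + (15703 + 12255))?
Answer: -62230/52123 ≈ -1.1939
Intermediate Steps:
(-37972 - 24258)/(24165 + (15703 + 12255)) = -62230/(24165 + 27958) = -62230/52123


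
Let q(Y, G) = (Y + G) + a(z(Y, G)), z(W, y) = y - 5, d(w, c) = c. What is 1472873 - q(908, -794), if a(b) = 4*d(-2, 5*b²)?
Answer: -11295261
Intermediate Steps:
z(W, y) = -5 + y
a(b) = 20*b² (a(b) = 4*(5*b²) = 20*b²)
q(Y, G) = G + Y + 20*(-5 + G)² (q(Y, G) = (Y + G) + 20*(-5 + G)² = (G + Y) + 20*(-5 + G)² = G + Y + 20*(-5 + G)²)
1472873 - q(908, -794) = 1472873 - (-794 + 908 + 20*(-5 - 794)²) = 1472873 - (-794 + 908 + 20*(-799)²) = 1472873 - (-794 + 908 + 20*638401) = 1472873 - (-794 + 908 + 12768020) = 1472873 - 1*12768134 = 1472873 - 12768134 = -11295261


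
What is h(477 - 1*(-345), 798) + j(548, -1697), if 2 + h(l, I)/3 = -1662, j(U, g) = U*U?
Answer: 295312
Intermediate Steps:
j(U, g) = U²
h(l, I) = -4992 (h(l, I) = -6 + 3*(-1662) = -6 - 4986 = -4992)
h(477 - 1*(-345), 798) + j(548, -1697) = -4992 + 548² = -4992 + 300304 = 295312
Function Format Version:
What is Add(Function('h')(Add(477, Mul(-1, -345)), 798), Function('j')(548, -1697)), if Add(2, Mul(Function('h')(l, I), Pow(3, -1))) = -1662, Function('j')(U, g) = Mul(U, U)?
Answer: 295312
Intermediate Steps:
Function('j')(U, g) = Pow(U, 2)
Function('h')(l, I) = -4992 (Function('h')(l, I) = Add(-6, Mul(3, -1662)) = Add(-6, -4986) = -4992)
Add(Function('h')(Add(477, Mul(-1, -345)), 798), Function('j')(548, -1697)) = Add(-4992, Pow(548, 2)) = Add(-4992, 300304) = 295312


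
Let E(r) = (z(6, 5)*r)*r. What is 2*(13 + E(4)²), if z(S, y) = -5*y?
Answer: 320026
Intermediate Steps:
E(r) = -25*r² (E(r) = ((-5*5)*r)*r = (-25*r)*r = -25*r²)
2*(13 + E(4)²) = 2*(13 + (-25*4²)²) = 2*(13 + (-25*16)²) = 2*(13 + (-400)²) = 2*(13 + 160000) = 2*160013 = 320026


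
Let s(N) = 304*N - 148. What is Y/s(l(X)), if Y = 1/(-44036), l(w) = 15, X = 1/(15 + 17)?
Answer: -1/194286832 ≈ -5.1470e-9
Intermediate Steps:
X = 1/32 ≈ 0.031250
Y = -1/44036 ≈ -2.2709e-5
s(N) = -148 + 304*N
Y/s(l(X)) = -1/(44036*(-148 + 304*15)) = -1/(44036*(-148 + 4560)) = -1/44036/4412 = -1/44036*1/4412 = -1/194286832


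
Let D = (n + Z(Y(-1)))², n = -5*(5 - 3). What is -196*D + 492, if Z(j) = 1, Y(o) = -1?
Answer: -15384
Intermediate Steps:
n = -10 (n = -5*2 = -10)
D = 81 (D = (-10 + 1)² = (-9)² = 81)
-196*D + 492 = -196*81 + 492 = -15876 + 492 = -15384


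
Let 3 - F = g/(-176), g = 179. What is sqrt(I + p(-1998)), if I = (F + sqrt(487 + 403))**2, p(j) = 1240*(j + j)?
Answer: sqrt(-153459250551 + 248864*sqrt(890))/176 ≈ 2225.7*I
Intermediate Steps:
F = 707/176 (F = 3 - 179/(-176) = 3 - 179*(-1)/176 = 3 - 1*(-179/176) = 3 + 179/176 = 707/176 ≈ 4.0170)
p(j) = 2480*j (p(j) = 1240*(2*j) = 2480*j)
I = (707/176 + sqrt(890))**2 (I = (707/176 + sqrt(487 + 403))**2 = (707/176 + sqrt(890))**2 ≈ 1145.8)
sqrt(I + p(-1998)) = sqrt((28068489/30976 + 707*sqrt(890)/88) + 2480*(-1998)) = sqrt((28068489/30976 + 707*sqrt(890)/88) - 4955040) = sqrt(-153459250551/30976 + 707*sqrt(890)/88)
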